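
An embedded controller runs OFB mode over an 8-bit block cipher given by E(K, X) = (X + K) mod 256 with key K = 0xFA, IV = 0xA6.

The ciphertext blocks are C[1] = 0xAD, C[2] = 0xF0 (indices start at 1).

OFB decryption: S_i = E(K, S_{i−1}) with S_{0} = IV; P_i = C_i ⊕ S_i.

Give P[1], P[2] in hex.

P[1]: S = E(K, 0xA6) = 0xA0; 0xAD ⊕ 0xA0 = 0x0D.
P[2]: S = E(K, 0xA0) = 0x9A; 0xF0 ⊕ 0x9A = 0x6A.

P[1] = 0x0D, P[2] = 0x6A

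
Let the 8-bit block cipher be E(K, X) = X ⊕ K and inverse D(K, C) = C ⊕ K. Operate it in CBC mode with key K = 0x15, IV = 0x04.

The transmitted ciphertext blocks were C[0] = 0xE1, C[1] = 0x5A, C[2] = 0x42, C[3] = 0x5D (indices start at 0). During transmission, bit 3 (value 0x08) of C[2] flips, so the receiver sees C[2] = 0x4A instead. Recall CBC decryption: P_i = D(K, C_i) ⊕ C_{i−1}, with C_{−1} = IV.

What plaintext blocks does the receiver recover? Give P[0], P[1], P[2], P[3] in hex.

Only C[2] changed, to 0x4A. In CBC, a change in C_i garbles P_i and flips the same bit in P_{i+1}. Decrypting the received ciphertext:
P[0]: D(K, 0xE1) = 0xF4; 0xF4 ⊕ 0x04 = 0xF0.
P[1]: D(K, 0x5A) = 0x4F; 0x4F ⊕ 0xE1 = 0xAE.
P[2]: D(K, 0x4A) = 0x5F; 0x5F ⊕ 0x5A = 0x05.
P[3]: D(K, 0x5D) = 0x48; 0x48 ⊕ 0x4A = 0x02.
Blocks that differ from the original plaintext: P[2], P[3].

P[0] = 0xF0, P[1] = 0xAE, P[2] = 0x05, P[3] = 0x02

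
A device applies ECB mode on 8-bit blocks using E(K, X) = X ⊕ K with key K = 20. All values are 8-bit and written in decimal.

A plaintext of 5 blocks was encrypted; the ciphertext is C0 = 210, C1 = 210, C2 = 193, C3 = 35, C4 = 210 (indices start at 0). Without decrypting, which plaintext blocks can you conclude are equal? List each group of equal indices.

ECB encrypts each block independently with the same key, so equal ciphertext blocks imply equal plaintext blocks.
C0 = C1 = C4 = 210, so P0 = P1 = P4.

P0 = P1 = P4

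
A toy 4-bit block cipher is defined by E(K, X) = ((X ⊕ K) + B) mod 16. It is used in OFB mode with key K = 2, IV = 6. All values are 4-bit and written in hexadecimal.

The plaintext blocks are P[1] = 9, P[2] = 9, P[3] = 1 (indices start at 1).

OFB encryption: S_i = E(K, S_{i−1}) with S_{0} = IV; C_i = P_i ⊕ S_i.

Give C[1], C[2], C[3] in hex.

C[1]: S = E(K, 6) = F; 9 ⊕ F = 6.
C[2]: S = E(K, F) = 8; 9 ⊕ 8 = 1.
C[3]: S = E(K, 8) = 5; 1 ⊕ 5 = 4.

C[1] = 6, C[2] = 1, C[3] = 4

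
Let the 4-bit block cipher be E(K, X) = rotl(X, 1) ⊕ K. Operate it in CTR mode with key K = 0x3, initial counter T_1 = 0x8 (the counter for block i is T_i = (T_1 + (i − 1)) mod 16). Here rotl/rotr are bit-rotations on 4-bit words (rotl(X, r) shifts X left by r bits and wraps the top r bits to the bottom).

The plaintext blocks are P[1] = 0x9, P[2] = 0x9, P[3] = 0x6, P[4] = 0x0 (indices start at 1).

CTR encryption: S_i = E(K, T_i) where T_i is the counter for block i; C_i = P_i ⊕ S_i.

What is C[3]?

C[1]: T = 0x8, S = E(K, T) = 0x2; 0x9 ⊕ 0x2 = 0xB.
C[2]: T = 0x9, S = E(K, T) = 0x0; 0x9 ⊕ 0x0 = 0x9.
C[3]: T = 0xA, S = E(K, T) = 0x6; 0x6 ⊕ 0x6 = 0x0.

C[3] = 0x0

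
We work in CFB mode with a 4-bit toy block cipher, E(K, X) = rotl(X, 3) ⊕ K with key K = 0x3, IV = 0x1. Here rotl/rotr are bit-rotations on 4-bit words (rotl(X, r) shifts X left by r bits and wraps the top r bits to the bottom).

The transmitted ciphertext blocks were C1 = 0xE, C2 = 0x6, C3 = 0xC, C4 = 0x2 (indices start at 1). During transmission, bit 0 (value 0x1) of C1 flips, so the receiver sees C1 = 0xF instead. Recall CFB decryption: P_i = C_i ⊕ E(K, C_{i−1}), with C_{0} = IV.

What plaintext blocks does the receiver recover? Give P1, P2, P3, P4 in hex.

Only C1 changed, to 0xF. In CFB, a change in C_i flips the same bit in P_i and garbles P_{i+1}. Decrypting the received ciphertext:
P1: E(K, 0x1) = 0xB; 0xF ⊕ 0xB = 0x4.
P2: E(K, 0xF) = 0xC; 0x6 ⊕ 0xC = 0xA.
P3: E(K, 0x6) = 0x0; 0xC ⊕ 0x0 = 0xC.
P4: E(K, 0xC) = 0x5; 0x2 ⊕ 0x5 = 0x7.
Blocks that differ from the original plaintext: P1, P2.

P1 = 0x4, P2 = 0xA, P3 = 0xC, P4 = 0x7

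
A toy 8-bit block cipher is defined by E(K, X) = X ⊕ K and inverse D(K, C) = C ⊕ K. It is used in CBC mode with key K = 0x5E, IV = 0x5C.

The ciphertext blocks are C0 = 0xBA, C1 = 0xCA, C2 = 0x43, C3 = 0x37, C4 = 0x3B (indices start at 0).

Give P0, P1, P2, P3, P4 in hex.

CBC decryption: P_i = D(K, C_i) ⊕ C_{i−1}, with C_{−1} = IV.
P0: D(K, 0xBA) = 0xE4; 0xE4 ⊕ 0x5C = 0xB8.
P1: D(K, 0xCA) = 0x94; 0x94 ⊕ 0xBA = 0x2E.
P2: D(K, 0x43) = 0x1D; 0x1D ⊕ 0xCA = 0xD7.
P3: D(K, 0x37) = 0x69; 0x69 ⊕ 0x43 = 0x2A.
P4: D(K, 0x3B) = 0x65; 0x65 ⊕ 0x37 = 0x52.

P0 = 0xB8, P1 = 0x2E, P2 = 0xD7, P3 = 0x2A, P4 = 0x52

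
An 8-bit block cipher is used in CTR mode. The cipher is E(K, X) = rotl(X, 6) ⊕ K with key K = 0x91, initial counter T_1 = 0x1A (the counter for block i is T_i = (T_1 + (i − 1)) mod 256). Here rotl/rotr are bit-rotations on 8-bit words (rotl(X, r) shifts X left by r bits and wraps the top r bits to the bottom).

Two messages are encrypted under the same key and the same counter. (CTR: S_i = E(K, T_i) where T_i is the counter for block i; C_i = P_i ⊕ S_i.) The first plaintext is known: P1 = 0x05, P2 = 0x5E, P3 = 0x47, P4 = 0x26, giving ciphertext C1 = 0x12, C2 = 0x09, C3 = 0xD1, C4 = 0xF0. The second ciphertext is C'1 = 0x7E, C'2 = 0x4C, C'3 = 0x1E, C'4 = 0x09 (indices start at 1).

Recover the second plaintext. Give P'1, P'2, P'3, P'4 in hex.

P'1 = 0x69, P'2 = 0x1B, P'3 = 0x88, P'4 = 0xDF

In CTR with a reused counter, both messages share the same keystream S_i, so C_i ⊕ C'_i = P_i ⊕ P'_i and thus P'_i = P_i ⊕ C_i ⊕ C'_i.
P'1: 0x05 ⊕ 0x12 ⊕ 0x7E = 0x69.
P'2: 0x5E ⊕ 0x09 ⊕ 0x4C = 0x1B.
P'3: 0x47 ⊕ 0xD1 ⊕ 0x1E = 0x88.
P'4: 0x26 ⊕ 0xF0 ⊕ 0x09 = 0xDF.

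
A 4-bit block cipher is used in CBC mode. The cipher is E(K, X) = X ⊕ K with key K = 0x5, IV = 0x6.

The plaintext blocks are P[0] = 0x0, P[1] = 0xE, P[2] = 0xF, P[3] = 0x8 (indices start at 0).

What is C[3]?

C[3] = 0xF

CBC encryption: C_i = E(K, P_i ⊕ C_{i−1}), with C_{−1} = IV.
C[0]: P[0] ⊕ 0x6 = 0x6; E(K, 0x6) = 0x3.
C[1]: P[1] ⊕ 0x3 = 0xD; E(K, 0xD) = 0x8.
C[2]: P[2] ⊕ 0x8 = 0x7; E(K, 0x7) = 0x2.
C[3]: P[3] ⊕ 0x2 = 0xA; E(K, 0xA) = 0xF.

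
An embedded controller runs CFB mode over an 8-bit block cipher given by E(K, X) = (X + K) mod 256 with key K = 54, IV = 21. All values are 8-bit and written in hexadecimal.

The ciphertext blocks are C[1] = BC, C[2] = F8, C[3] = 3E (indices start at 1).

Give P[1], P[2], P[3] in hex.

CFB decryption: P_i = C_i ⊕ E(K, C_{i−1}), with C_{0} = IV.
P[1]: E(K, 21) = 75; BC ⊕ 75 = C9.
P[2]: E(K, BC) = 10; F8 ⊕ 10 = E8.
P[3]: E(K, F8) = 4C; 3E ⊕ 4C = 72.

P[1] = C9, P[2] = E8, P[3] = 72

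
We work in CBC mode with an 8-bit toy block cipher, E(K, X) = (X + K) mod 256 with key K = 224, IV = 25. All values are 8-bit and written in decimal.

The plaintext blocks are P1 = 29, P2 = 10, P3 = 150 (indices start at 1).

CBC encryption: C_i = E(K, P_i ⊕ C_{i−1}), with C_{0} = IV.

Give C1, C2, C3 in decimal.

C1 = 228, C2 = 206, C3 = 56

C1: P1 ⊕ 25 = 4; E(K, 4) = 228.
C2: P2 ⊕ 228 = 238; E(K, 238) = 206.
C3: P3 ⊕ 206 = 88; E(K, 88) = 56.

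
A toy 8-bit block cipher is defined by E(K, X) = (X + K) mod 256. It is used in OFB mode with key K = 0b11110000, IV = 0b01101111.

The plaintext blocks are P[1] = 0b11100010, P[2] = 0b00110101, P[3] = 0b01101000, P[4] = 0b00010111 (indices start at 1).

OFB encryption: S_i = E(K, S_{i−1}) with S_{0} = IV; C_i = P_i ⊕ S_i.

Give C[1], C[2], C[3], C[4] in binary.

C[1] = 0b10111101, C[2] = 0b01111010, C[3] = 0b01010111, C[4] = 0b00111000

C[1]: S = E(K, 0b01101111) = 0b01011111; 0b11100010 ⊕ 0b01011111 = 0b10111101.
C[2]: S = E(K, 0b01011111) = 0b01001111; 0b00110101 ⊕ 0b01001111 = 0b01111010.
C[3]: S = E(K, 0b01001111) = 0b00111111; 0b01101000 ⊕ 0b00111111 = 0b01010111.
C[4]: S = E(K, 0b00111111) = 0b00101111; 0b00010111 ⊕ 0b00101111 = 0b00111000.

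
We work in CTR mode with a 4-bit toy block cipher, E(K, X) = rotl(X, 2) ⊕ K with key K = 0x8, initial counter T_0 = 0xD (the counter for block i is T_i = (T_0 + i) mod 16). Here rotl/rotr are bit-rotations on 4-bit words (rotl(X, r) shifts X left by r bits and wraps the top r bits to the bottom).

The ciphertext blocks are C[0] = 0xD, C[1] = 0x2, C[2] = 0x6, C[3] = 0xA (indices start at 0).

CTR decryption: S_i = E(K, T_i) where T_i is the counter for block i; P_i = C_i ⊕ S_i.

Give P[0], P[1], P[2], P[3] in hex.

P[0] = 0x2, P[1] = 0x1, P[2] = 0x1, P[3] = 0x2

P[0]: T = 0xD, S = E(K, T) = 0xF; 0xD ⊕ 0xF = 0x2.
P[1]: T = 0xE, S = E(K, T) = 0x3; 0x2 ⊕ 0x3 = 0x1.
P[2]: T = 0xF, S = E(K, T) = 0x7; 0x6 ⊕ 0x7 = 0x1.
P[3]: T = 0x0, S = E(K, T) = 0x8; 0xA ⊕ 0x8 = 0x2.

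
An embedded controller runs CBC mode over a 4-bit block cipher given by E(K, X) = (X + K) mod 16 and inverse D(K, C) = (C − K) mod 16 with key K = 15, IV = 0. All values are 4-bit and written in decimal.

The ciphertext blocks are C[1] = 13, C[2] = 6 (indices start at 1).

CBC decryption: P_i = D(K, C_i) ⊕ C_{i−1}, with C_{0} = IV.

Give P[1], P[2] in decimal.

P[1] = 14, P[2] = 10

P[1]: D(K, 13) = 14; 14 ⊕ 0 = 14.
P[2]: D(K, 6) = 7; 7 ⊕ 13 = 10.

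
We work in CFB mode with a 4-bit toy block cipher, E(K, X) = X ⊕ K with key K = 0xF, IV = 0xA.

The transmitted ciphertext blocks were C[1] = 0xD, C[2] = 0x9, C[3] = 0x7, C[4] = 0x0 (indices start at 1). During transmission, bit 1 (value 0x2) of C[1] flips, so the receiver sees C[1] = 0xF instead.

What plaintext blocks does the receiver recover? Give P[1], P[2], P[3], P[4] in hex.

CFB decryption: P_i = C_i ⊕ E(K, C_{i−1}), with C_{0} = IV.
Only C[1] changed, to 0xF. In CFB, a change in C_i flips the same bit in P_i and garbles P_{i+1}. Decrypting the received ciphertext:
P[1]: E(K, 0xA) = 0x5; 0xF ⊕ 0x5 = 0xA.
P[2]: E(K, 0xF) = 0x0; 0x9 ⊕ 0x0 = 0x9.
P[3]: E(K, 0x9) = 0x6; 0x7 ⊕ 0x6 = 0x1.
P[4]: E(K, 0x7) = 0x8; 0x0 ⊕ 0x8 = 0x8.
Blocks that differ from the original plaintext: P[1], P[2].

P[1] = 0xA, P[2] = 0x9, P[3] = 0x1, P[4] = 0x8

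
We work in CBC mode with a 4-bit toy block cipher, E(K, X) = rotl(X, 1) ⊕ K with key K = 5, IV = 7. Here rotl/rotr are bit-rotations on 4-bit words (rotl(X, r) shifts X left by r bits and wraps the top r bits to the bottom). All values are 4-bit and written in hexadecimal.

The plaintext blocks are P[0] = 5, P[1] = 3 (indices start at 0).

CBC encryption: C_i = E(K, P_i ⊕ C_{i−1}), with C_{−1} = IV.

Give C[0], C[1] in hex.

C[0]: P[0] ⊕ 7 = 2; E(K, 2) = 1.
C[1]: P[1] ⊕ 1 = 2; E(K, 2) = 1.

C[0] = 1, C[1] = 1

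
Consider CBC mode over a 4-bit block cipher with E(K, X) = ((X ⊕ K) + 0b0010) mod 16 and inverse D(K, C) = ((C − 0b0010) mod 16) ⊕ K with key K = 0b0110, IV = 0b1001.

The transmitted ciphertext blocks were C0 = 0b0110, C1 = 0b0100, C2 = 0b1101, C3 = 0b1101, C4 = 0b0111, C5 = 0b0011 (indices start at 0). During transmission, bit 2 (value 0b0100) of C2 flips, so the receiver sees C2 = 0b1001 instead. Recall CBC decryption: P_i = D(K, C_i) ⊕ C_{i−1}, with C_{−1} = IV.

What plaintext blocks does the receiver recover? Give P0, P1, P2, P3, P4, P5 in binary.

Only C2 changed, to 0b1001. In CBC, a change in C_i garbles P_i and flips the same bit in P_{i+1}. Decrypting the received ciphertext:
P0: D(K, 0b0110) = 0b0010; 0b0010 ⊕ 0b1001 = 0b1011.
P1: D(K, 0b0100) = 0b0100; 0b0100 ⊕ 0b0110 = 0b0010.
P2: D(K, 0b1001) = 0b0001; 0b0001 ⊕ 0b0100 = 0b0101.
P3: D(K, 0b1101) = 0b1101; 0b1101 ⊕ 0b1001 = 0b0100.
P4: D(K, 0b0111) = 0b0011; 0b0011 ⊕ 0b1101 = 0b1110.
P5: D(K, 0b0011) = 0b0111; 0b0111 ⊕ 0b0111 = 0b0000.
Blocks that differ from the original plaintext: P2, P3.

P0 = 0b1011, P1 = 0b0010, P2 = 0b0101, P3 = 0b0100, P4 = 0b1110, P5 = 0b0000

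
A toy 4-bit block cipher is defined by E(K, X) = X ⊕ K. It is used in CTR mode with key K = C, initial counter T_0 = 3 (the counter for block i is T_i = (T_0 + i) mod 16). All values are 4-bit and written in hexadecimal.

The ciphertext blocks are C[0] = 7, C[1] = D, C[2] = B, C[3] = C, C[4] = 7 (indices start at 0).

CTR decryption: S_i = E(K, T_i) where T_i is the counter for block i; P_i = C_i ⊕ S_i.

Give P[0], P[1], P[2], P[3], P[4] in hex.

P[0]: T = 3, S = E(K, T) = F; 7 ⊕ F = 8.
P[1]: T = 4, S = E(K, T) = 8; D ⊕ 8 = 5.
P[2]: T = 5, S = E(K, T) = 9; B ⊕ 9 = 2.
P[3]: T = 6, S = E(K, T) = A; C ⊕ A = 6.
P[4]: T = 7, S = E(K, T) = B; 7 ⊕ B = C.

P[0] = 8, P[1] = 5, P[2] = 2, P[3] = 6, P[4] = C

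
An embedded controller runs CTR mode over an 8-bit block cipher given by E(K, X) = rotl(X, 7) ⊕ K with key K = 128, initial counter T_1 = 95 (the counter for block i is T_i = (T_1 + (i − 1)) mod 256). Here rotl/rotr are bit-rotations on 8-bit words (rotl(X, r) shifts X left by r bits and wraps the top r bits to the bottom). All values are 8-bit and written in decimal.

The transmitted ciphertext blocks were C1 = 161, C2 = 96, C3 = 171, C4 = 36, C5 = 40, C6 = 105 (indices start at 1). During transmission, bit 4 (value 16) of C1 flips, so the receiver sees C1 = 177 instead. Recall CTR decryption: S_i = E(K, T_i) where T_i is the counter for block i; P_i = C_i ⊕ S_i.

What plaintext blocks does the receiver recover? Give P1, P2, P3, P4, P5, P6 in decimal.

P1 = 158, P2 = 208, P3 = 155, P4 = 149, P5 = 25, P6 = 219

Only C1 changed, to 177. In CTR, a change in C_i flips the same bit in P_i only; the keystream is unaffected. Decrypting the received ciphertext:
P1: T = 95, S = E(K, T) = 47; 177 ⊕ 47 = 158.
P2: T = 96, S = E(K, T) = 176; 96 ⊕ 176 = 208.
P3: T = 97, S = E(K, T) = 48; 171 ⊕ 48 = 155.
P4: T = 98, S = E(K, T) = 177; 36 ⊕ 177 = 149.
P5: T = 99, S = E(K, T) = 49; 40 ⊕ 49 = 25.
P6: T = 100, S = E(K, T) = 178; 105 ⊕ 178 = 219.
Blocks that differ from the original plaintext: P1.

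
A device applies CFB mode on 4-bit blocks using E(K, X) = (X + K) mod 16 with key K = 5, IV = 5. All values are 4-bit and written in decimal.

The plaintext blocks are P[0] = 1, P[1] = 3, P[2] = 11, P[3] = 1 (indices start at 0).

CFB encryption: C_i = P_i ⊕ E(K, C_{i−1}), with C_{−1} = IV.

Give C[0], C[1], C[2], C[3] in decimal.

C[0] = 11, C[1] = 3, C[2] = 3, C[3] = 9

C[0]: E(K, 5) = 10; 1 ⊕ 10 = 11.
C[1]: E(K, 11) = 0; 3 ⊕ 0 = 3.
C[2]: E(K, 3) = 8; 11 ⊕ 8 = 3.
C[3]: E(K, 3) = 8; 1 ⊕ 8 = 9.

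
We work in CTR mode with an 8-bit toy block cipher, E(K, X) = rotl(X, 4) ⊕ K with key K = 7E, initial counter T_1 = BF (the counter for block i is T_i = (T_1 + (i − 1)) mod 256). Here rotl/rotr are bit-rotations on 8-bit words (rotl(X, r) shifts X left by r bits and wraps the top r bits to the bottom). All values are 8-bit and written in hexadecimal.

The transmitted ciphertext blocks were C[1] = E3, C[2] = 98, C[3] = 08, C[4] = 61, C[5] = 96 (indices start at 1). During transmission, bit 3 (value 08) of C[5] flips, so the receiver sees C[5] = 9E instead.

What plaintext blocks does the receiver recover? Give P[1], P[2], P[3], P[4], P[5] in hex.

P[1] = 66, P[2] = EA, P[3] = 6A, P[4] = 33, P[5] = DC

CTR decryption: S_i = E(K, T_i) where T_i is the counter for block i; P_i = C_i ⊕ S_i.
Only C[5] changed, to 9E. In CTR, a change in C_i flips the same bit in P_i only; the keystream is unaffected. Decrypting the received ciphertext:
P[1]: T = BF, S = E(K, T) = 85; E3 ⊕ 85 = 66.
P[2]: T = C0, S = E(K, T) = 72; 98 ⊕ 72 = EA.
P[3]: T = C1, S = E(K, T) = 62; 08 ⊕ 62 = 6A.
P[4]: T = C2, S = E(K, T) = 52; 61 ⊕ 52 = 33.
P[5]: T = C3, S = E(K, T) = 42; 9E ⊕ 42 = DC.
Blocks that differ from the original plaintext: P[5].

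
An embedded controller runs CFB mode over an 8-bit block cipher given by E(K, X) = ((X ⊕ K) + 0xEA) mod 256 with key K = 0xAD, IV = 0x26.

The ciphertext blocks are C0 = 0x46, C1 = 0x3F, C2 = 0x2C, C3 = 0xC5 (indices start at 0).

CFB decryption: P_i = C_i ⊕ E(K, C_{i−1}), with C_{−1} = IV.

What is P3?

P3: E(K, 0x2C) = 0x6B; 0xC5 ⊕ 0x6B = 0xAE.

P3 = 0xAE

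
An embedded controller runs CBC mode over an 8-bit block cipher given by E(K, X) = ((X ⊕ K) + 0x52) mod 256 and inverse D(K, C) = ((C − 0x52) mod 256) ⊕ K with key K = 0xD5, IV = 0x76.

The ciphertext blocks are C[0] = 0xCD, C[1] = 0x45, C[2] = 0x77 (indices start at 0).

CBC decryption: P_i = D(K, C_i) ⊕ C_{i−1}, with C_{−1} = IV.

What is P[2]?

P[2]: D(K, 0x77) = 0xF0; 0xF0 ⊕ 0x45 = 0xB5.

P[2] = 0xB5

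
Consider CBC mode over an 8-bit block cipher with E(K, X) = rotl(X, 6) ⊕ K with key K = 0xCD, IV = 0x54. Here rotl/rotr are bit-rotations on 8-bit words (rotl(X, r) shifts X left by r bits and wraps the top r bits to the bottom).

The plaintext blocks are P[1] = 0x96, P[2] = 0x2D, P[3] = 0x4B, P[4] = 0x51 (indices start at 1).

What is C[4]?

C[4] = 0xC3

CBC encryption: C_i = E(K, P_i ⊕ C_{i−1}), with C_{0} = IV.
C[1]: P[1] ⊕ 0x54 = 0xC2; E(K, 0xC2) = 0x7D.
C[2]: P[2] ⊕ 0x7D = 0x50; E(K, 0x50) = 0xD9.
C[3]: P[3] ⊕ 0xD9 = 0x92; E(K, 0x92) = 0x69.
C[4]: P[4] ⊕ 0x69 = 0x38; E(K, 0x38) = 0xC3.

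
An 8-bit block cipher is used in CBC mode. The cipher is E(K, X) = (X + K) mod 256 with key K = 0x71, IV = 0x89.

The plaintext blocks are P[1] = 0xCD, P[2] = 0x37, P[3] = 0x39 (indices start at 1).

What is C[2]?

CBC encryption: C_i = E(K, P_i ⊕ C_{i−1}), with C_{0} = IV.
C[1]: P[1] ⊕ 0x89 = 0x44; E(K, 0x44) = 0xB5.
C[2]: P[2] ⊕ 0xB5 = 0x82; E(K, 0x82) = 0xF3.

C[2] = 0xF3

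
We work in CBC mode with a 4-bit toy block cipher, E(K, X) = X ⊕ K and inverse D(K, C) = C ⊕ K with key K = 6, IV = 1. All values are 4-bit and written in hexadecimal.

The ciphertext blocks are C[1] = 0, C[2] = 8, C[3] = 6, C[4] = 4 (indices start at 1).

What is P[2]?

P[2] = E

CBC decryption: P_i = D(K, C_i) ⊕ C_{i−1}, with C_{0} = IV.
P[2]: D(K, 8) = E; E ⊕ 0 = E.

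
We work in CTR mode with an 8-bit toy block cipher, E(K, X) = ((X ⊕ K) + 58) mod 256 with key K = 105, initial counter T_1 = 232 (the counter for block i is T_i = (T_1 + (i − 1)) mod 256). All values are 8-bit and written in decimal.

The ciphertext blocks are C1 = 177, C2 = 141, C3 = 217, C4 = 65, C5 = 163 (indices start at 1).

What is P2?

P2 = 55

CTR decryption: S_i = E(K, T_i) where T_i is the counter for block i; P_i = C_i ⊕ S_i.
P2: T = 233, S = E(K, T) = 186; 141 ⊕ 186 = 55.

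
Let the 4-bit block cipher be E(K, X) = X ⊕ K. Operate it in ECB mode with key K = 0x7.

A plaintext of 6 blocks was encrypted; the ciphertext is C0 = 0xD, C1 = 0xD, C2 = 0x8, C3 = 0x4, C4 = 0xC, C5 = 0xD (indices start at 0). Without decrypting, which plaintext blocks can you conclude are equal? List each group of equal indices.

P0 = P1 = P5

ECB encrypts each block independently with the same key, so equal ciphertext blocks imply equal plaintext blocks.
C0 = C1 = C5 = 0xD, so P0 = P1 = P5.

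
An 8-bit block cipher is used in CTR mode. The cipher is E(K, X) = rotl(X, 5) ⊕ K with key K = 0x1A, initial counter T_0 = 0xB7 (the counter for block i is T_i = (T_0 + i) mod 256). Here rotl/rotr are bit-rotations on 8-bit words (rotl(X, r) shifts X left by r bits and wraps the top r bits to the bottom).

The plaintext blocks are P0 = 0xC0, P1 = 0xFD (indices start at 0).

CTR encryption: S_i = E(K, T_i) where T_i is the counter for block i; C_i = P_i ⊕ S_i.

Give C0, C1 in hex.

C0 = 0x2C, C1 = 0xF0

C0: T = 0xB7, S = E(K, T) = 0xEC; 0xC0 ⊕ 0xEC = 0x2C.
C1: T = 0xB8, S = E(K, T) = 0x0D; 0xFD ⊕ 0x0D = 0xF0.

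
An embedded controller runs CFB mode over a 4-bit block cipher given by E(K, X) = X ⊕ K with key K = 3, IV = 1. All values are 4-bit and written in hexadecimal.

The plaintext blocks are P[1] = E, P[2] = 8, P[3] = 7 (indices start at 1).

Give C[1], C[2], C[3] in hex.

C[1] = C, C[2] = 7, C[3] = 3

CFB encryption: C_i = P_i ⊕ E(K, C_{i−1}), with C_{0} = IV.
C[1]: E(K, 1) = 2; E ⊕ 2 = C.
C[2]: E(K, C) = F; 8 ⊕ F = 7.
C[3]: E(K, 7) = 4; 7 ⊕ 4 = 3.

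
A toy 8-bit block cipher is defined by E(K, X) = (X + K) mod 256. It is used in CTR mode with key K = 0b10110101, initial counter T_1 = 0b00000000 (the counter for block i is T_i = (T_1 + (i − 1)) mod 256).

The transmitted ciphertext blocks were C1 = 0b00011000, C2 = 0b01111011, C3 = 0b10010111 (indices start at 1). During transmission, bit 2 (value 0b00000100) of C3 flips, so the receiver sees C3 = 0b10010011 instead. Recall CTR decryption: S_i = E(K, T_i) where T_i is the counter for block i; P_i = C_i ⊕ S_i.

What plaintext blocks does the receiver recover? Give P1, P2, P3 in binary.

P1 = 0b10101101, P2 = 0b11001101, P3 = 0b00100100

Only C3 changed, to 0b10010011. In CTR, a change in C_i flips the same bit in P_i only; the keystream is unaffected. Decrypting the received ciphertext:
P1: T = 0b00000000, S = E(K, T) = 0b10110101; 0b00011000 ⊕ 0b10110101 = 0b10101101.
P2: T = 0b00000001, S = E(K, T) = 0b10110110; 0b01111011 ⊕ 0b10110110 = 0b11001101.
P3: T = 0b00000010, S = E(K, T) = 0b10110111; 0b10010011 ⊕ 0b10110111 = 0b00100100.
Blocks that differ from the original plaintext: P3.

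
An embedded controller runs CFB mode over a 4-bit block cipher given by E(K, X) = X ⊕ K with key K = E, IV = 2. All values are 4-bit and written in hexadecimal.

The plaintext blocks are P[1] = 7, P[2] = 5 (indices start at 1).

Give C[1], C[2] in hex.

CFB encryption: C_i = P_i ⊕ E(K, C_{i−1}), with C_{0} = IV.
C[1]: E(K, 2) = C; 7 ⊕ C = B.
C[2]: E(K, B) = 5; 5 ⊕ 5 = 0.

C[1] = B, C[2] = 0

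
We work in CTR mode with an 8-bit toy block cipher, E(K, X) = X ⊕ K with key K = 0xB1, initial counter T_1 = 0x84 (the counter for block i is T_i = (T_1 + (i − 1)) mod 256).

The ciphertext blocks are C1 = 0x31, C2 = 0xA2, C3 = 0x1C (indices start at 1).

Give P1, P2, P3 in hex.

P1 = 0x04, P2 = 0x96, P3 = 0x2B

CTR decryption: S_i = E(K, T_i) where T_i is the counter for block i; P_i = C_i ⊕ S_i.
P1: T = 0x84, S = E(K, T) = 0x35; 0x31 ⊕ 0x35 = 0x04.
P2: T = 0x85, S = E(K, T) = 0x34; 0xA2 ⊕ 0x34 = 0x96.
P3: T = 0x86, S = E(K, T) = 0x37; 0x1C ⊕ 0x37 = 0x2B.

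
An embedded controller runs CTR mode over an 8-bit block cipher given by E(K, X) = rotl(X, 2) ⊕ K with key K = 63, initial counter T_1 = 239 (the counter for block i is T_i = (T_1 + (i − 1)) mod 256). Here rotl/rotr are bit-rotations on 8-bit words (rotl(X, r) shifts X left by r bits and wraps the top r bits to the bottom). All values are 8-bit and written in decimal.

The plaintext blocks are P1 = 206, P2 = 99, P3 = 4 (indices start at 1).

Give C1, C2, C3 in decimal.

C1 = 78, C2 = 159, C3 = 252

CTR encryption: S_i = E(K, T_i) where T_i is the counter for block i; C_i = P_i ⊕ S_i.
C1: T = 239, S = E(K, T) = 128; 206 ⊕ 128 = 78.
C2: T = 240, S = E(K, T) = 252; 99 ⊕ 252 = 159.
C3: T = 241, S = E(K, T) = 248; 4 ⊕ 248 = 252.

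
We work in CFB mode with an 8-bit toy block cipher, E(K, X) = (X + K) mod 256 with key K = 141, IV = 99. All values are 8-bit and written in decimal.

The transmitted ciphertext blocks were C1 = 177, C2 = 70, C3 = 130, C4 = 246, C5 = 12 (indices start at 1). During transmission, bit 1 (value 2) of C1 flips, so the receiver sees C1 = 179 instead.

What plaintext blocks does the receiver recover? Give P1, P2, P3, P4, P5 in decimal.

P1 = 67, P2 = 6, P3 = 81, P4 = 249, P5 = 143

CFB decryption: P_i = C_i ⊕ E(K, C_{i−1}), with C_{0} = IV.
Only C1 changed, to 179. In CFB, a change in C_i flips the same bit in P_i and garbles P_{i+1}. Decrypting the received ciphertext:
P1: E(K, 99) = 240; 179 ⊕ 240 = 67.
P2: E(K, 179) = 64; 70 ⊕ 64 = 6.
P3: E(K, 70) = 211; 130 ⊕ 211 = 81.
P4: E(K, 130) = 15; 246 ⊕ 15 = 249.
P5: E(K, 246) = 131; 12 ⊕ 131 = 143.
Blocks that differ from the original plaintext: P1, P2.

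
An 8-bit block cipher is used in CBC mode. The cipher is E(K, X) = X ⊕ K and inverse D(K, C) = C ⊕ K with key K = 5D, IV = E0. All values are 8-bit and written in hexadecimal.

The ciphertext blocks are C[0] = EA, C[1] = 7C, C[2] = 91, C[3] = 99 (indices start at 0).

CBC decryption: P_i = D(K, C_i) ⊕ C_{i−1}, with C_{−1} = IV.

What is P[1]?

P[1] = CB

P[1]: D(K, 7C) = 21; 21 ⊕ EA = CB.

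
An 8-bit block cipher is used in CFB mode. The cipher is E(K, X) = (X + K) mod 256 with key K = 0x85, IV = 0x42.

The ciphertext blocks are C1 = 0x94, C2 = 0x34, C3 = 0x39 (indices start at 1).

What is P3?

CFB decryption: P_i = C_i ⊕ E(K, C_{i−1}), with C_{0} = IV.
P3: E(K, 0x34) = 0xB9; 0x39 ⊕ 0xB9 = 0x80.

P3 = 0x80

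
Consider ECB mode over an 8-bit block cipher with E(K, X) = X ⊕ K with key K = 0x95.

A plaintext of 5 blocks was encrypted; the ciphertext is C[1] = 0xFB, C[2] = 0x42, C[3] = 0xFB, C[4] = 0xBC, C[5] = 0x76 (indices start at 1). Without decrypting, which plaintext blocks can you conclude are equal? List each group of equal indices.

ECB encrypts each block independently with the same key, so equal ciphertext blocks imply equal plaintext blocks.
C[1] = C[3] = 0xFB, so P[1] = P[3].

P[1] = P[3]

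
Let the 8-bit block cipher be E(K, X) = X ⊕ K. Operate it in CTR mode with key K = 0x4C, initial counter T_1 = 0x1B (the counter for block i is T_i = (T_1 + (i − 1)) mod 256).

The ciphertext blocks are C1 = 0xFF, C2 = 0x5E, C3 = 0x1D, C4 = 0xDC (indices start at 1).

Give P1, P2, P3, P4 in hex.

P1 = 0xA8, P2 = 0x0E, P3 = 0x4C, P4 = 0x8E

CTR decryption: S_i = E(K, T_i) where T_i is the counter for block i; P_i = C_i ⊕ S_i.
P1: T = 0x1B, S = E(K, T) = 0x57; 0xFF ⊕ 0x57 = 0xA8.
P2: T = 0x1C, S = E(K, T) = 0x50; 0x5E ⊕ 0x50 = 0x0E.
P3: T = 0x1D, S = E(K, T) = 0x51; 0x1D ⊕ 0x51 = 0x4C.
P4: T = 0x1E, S = E(K, T) = 0x52; 0xDC ⊕ 0x52 = 0x8E.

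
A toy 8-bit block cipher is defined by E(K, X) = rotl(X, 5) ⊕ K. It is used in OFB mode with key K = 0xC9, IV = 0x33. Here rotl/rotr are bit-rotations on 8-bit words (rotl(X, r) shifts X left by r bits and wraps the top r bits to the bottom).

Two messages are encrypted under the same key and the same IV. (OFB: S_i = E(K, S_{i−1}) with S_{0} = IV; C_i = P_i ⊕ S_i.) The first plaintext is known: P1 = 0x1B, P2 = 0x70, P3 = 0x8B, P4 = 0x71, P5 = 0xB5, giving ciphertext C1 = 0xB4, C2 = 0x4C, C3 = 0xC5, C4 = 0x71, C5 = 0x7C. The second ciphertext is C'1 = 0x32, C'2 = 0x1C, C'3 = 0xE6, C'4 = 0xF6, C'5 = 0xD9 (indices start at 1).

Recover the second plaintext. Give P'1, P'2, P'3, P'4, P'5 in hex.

P'1 = 0x9D, P'2 = 0x20, P'3 = 0xA8, P'4 = 0xF6, P'5 = 0x10

In OFB with a reused IV, both messages share the same keystream S_i, so C_i ⊕ C'_i = P_i ⊕ P'_i and thus P'_i = P_i ⊕ C_i ⊕ C'_i.
P'1: 0x1B ⊕ 0xB4 ⊕ 0x32 = 0x9D.
P'2: 0x70 ⊕ 0x4C ⊕ 0x1C = 0x20.
P'3: 0x8B ⊕ 0xC5 ⊕ 0xE6 = 0xA8.
P'4: 0x71 ⊕ 0x71 ⊕ 0xF6 = 0xF6.
P'5: 0xB5 ⊕ 0x7C ⊕ 0xD9 = 0x10.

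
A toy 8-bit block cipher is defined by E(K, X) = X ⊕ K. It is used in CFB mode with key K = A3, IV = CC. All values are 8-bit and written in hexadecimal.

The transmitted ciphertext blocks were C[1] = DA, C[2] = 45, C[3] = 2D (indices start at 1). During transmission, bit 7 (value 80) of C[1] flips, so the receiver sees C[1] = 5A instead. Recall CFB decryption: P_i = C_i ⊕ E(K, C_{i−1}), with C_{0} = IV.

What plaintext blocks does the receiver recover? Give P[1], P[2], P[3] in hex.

P[1] = 35, P[2] = BC, P[3] = CB

Only C[1] changed, to 5A. In CFB, a change in C_i flips the same bit in P_i and garbles P_{i+1}. Decrypting the received ciphertext:
P[1]: E(K, CC) = 6F; 5A ⊕ 6F = 35.
P[2]: E(K, 5A) = F9; 45 ⊕ F9 = BC.
P[3]: E(K, 45) = E6; 2D ⊕ E6 = CB.
Blocks that differ from the original plaintext: P[1], P[2].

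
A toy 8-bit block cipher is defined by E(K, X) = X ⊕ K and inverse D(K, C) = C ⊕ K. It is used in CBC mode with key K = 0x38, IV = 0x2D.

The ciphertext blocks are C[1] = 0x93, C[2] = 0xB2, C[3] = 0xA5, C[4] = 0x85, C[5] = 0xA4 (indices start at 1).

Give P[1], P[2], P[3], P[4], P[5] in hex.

P[1] = 0x86, P[2] = 0x19, P[3] = 0x2F, P[4] = 0x18, P[5] = 0x19

CBC decryption: P_i = D(K, C_i) ⊕ C_{i−1}, with C_{0} = IV.
P[1]: D(K, 0x93) = 0xAB; 0xAB ⊕ 0x2D = 0x86.
P[2]: D(K, 0xB2) = 0x8A; 0x8A ⊕ 0x93 = 0x19.
P[3]: D(K, 0xA5) = 0x9D; 0x9D ⊕ 0xB2 = 0x2F.
P[4]: D(K, 0x85) = 0xBD; 0xBD ⊕ 0xA5 = 0x18.
P[5]: D(K, 0xA4) = 0x9C; 0x9C ⊕ 0x85 = 0x19.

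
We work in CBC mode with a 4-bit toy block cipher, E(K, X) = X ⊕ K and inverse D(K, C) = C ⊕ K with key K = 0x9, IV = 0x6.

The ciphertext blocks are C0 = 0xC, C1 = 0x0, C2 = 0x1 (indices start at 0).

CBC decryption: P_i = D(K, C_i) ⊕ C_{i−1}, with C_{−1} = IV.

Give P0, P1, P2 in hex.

P0 = 0x3, P1 = 0x5, P2 = 0x8

P0: D(K, 0xC) = 0x5; 0x5 ⊕ 0x6 = 0x3.
P1: D(K, 0x0) = 0x9; 0x9 ⊕ 0xC = 0x5.
P2: D(K, 0x1) = 0x8; 0x8 ⊕ 0x0 = 0x8.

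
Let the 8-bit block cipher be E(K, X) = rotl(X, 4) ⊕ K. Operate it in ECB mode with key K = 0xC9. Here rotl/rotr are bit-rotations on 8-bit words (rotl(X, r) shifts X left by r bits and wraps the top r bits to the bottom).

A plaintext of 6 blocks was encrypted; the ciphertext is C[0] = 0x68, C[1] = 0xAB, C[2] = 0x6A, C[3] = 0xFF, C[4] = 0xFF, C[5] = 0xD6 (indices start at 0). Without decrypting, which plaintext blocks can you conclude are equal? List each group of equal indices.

P[3] = P[4]

ECB encrypts each block independently with the same key, so equal ciphertext blocks imply equal plaintext blocks.
C[3] = C[4] = 0xFF, so P[3] = P[4].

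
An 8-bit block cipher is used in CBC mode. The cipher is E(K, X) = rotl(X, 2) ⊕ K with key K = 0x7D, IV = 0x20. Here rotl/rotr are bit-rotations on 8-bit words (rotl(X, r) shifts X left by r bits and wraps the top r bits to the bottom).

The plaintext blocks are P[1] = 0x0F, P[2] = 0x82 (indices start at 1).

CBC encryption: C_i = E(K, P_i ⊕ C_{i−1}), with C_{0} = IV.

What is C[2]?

C[1]: P[1] ⊕ 0x20 = 0x2F; E(K, 0x2F) = 0xC1.
C[2]: P[2] ⊕ 0xC1 = 0x43; E(K, 0x43) = 0x70.

C[2] = 0x70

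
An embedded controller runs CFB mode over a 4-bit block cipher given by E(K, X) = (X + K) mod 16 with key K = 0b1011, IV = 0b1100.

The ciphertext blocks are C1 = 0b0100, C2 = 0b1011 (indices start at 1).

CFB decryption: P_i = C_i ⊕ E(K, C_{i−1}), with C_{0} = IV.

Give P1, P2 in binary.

P1: E(K, 0b1100) = 0b0111; 0b0100 ⊕ 0b0111 = 0b0011.
P2: E(K, 0b0100) = 0b1111; 0b1011 ⊕ 0b1111 = 0b0100.

P1 = 0b0011, P2 = 0b0100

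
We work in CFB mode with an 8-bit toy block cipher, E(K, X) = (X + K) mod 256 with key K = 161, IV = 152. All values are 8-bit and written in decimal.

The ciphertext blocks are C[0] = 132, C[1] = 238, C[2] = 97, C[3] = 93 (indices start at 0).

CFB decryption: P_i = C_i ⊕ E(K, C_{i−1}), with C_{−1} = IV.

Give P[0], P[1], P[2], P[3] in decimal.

P[0]: E(K, 152) = 57; 132 ⊕ 57 = 189.
P[1]: E(K, 132) = 37; 238 ⊕ 37 = 203.
P[2]: E(K, 238) = 143; 97 ⊕ 143 = 238.
P[3]: E(K, 97) = 2; 93 ⊕ 2 = 95.

P[0] = 189, P[1] = 203, P[2] = 238, P[3] = 95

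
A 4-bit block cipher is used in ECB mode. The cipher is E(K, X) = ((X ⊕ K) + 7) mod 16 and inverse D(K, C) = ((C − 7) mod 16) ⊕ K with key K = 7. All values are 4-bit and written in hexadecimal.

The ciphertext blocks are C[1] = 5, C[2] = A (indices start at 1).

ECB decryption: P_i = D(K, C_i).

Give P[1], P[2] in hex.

P[1]: D(K, 5) = 9.
P[2]: D(K, A) = 4.

P[1] = 9, P[2] = 4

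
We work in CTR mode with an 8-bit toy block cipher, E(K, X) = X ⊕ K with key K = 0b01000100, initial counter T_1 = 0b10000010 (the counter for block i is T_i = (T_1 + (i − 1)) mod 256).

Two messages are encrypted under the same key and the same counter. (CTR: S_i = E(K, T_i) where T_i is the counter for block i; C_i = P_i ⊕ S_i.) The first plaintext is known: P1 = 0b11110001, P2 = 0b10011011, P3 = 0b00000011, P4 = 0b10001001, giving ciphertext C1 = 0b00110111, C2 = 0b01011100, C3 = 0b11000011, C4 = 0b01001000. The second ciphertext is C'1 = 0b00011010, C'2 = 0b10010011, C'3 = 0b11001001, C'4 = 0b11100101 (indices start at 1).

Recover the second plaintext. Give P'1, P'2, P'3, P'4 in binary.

P'1 = 0b11011100, P'2 = 0b01010100, P'3 = 0b00001001, P'4 = 0b00100100

In CTR with a reused counter, both messages share the same keystream S_i, so C_i ⊕ C'_i = P_i ⊕ P'_i and thus P'_i = P_i ⊕ C_i ⊕ C'_i.
P'1: 0b11110001 ⊕ 0b00110111 ⊕ 0b00011010 = 0b11011100.
P'2: 0b10011011 ⊕ 0b01011100 ⊕ 0b10010011 = 0b01010100.
P'3: 0b00000011 ⊕ 0b11000011 ⊕ 0b11001001 = 0b00001001.
P'4: 0b10001001 ⊕ 0b01001000 ⊕ 0b11100101 = 0b00100100.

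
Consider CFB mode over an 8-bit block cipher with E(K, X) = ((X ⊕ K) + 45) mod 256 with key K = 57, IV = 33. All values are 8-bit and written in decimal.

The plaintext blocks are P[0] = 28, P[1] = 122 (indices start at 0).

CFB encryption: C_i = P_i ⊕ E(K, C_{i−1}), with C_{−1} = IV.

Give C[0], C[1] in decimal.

C[0] = 89, C[1] = 247

C[0]: E(K, 33) = 69; 28 ⊕ 69 = 89.
C[1]: E(K, 89) = 141; 122 ⊕ 141 = 247.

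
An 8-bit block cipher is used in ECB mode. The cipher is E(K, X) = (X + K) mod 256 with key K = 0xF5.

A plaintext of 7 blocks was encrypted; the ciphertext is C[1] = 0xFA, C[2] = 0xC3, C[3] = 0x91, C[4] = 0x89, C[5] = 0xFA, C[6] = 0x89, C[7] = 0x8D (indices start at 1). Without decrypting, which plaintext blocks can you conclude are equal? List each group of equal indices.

ECB encrypts each block independently with the same key, so equal ciphertext blocks imply equal plaintext blocks.
C[1] = C[5] = 0xFA, so P[1] = P[5].
C[4] = C[6] = 0x89, so P[4] = P[6].

P[1] = P[5]; P[4] = P[6]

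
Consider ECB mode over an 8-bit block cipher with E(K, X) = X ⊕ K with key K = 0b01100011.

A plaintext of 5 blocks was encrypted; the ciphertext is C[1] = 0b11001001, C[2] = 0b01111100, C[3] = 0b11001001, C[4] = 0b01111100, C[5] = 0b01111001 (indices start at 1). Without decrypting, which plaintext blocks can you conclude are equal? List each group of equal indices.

ECB encrypts each block independently with the same key, so equal ciphertext blocks imply equal plaintext blocks.
C[1] = C[3] = 0b11001001, so P[1] = P[3].
C[2] = C[4] = 0b01111100, so P[2] = P[4].

P[1] = P[3]; P[2] = P[4]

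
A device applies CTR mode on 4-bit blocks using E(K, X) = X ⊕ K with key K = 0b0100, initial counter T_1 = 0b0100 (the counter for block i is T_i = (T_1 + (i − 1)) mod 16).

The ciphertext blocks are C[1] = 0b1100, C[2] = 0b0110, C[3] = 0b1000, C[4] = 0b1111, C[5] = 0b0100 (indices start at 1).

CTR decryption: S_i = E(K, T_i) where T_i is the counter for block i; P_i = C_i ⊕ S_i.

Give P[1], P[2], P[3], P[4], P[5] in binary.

P[1] = 0b1100, P[2] = 0b0111, P[3] = 0b1010, P[4] = 0b1100, P[5] = 0b1000

P[1]: T = 0b0100, S = E(K, T) = 0b0000; 0b1100 ⊕ 0b0000 = 0b1100.
P[2]: T = 0b0101, S = E(K, T) = 0b0001; 0b0110 ⊕ 0b0001 = 0b0111.
P[3]: T = 0b0110, S = E(K, T) = 0b0010; 0b1000 ⊕ 0b0010 = 0b1010.
P[4]: T = 0b0111, S = E(K, T) = 0b0011; 0b1111 ⊕ 0b0011 = 0b1100.
P[5]: T = 0b1000, S = E(K, T) = 0b1100; 0b0100 ⊕ 0b1100 = 0b1000.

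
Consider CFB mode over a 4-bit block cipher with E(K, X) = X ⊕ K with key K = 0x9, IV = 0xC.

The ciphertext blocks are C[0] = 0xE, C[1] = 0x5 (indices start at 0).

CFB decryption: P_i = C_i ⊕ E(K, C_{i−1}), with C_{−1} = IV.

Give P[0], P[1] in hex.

P[0] = 0xB, P[1] = 0x2

P[0]: E(K, 0xC) = 0x5; 0xE ⊕ 0x5 = 0xB.
P[1]: E(K, 0xE) = 0x7; 0x5 ⊕ 0x7 = 0x2.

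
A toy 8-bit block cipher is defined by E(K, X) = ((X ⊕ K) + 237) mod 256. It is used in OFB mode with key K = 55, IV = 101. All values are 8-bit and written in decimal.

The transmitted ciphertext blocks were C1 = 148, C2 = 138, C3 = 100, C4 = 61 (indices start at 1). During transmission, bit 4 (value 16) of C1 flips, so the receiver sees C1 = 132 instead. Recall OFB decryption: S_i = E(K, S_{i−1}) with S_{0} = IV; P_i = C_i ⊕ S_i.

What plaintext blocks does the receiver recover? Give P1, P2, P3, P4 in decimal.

P1 = 187, P2 = 127, P3 = 203, P4 = 184

Only C1 changed, to 132. In OFB, a change in C_i flips the same bit in P_i only; the keystream is unaffected. Decrypting the received ciphertext:
P1: S = E(K, 101) = 63; 132 ⊕ 63 = 187.
P2: S = E(K, 63) = 245; 138 ⊕ 245 = 127.
P3: S = E(K, 245) = 175; 100 ⊕ 175 = 203.
P4: S = E(K, 175) = 133; 61 ⊕ 133 = 184.
Blocks that differ from the original plaintext: P1.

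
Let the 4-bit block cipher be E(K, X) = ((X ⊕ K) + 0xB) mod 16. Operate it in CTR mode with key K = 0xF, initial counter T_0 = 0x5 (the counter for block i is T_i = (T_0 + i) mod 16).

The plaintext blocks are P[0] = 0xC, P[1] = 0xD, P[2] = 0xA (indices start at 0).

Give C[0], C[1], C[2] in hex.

CTR encryption: S_i = E(K, T_i) where T_i is the counter for block i; C_i = P_i ⊕ S_i.
C[0]: T = 0x5, S = E(K, T) = 0x5; 0xC ⊕ 0x5 = 0x9.
C[1]: T = 0x6, S = E(K, T) = 0x4; 0xD ⊕ 0x4 = 0x9.
C[2]: T = 0x7, S = E(K, T) = 0x3; 0xA ⊕ 0x3 = 0x9.

C[0] = 0x9, C[1] = 0x9, C[2] = 0x9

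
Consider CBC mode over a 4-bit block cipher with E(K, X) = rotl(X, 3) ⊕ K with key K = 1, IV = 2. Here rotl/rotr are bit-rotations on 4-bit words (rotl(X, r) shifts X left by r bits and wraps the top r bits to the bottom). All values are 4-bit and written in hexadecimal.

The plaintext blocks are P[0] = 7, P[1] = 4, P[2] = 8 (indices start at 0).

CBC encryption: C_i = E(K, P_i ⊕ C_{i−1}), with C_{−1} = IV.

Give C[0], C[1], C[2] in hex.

C[0]: P[0] ⊕ 2 = 5; E(K, 5) = B.
C[1]: P[1] ⊕ B = F; E(K, F) = E.
C[2]: P[2] ⊕ E = 6; E(K, 6) = 2.

C[0] = B, C[1] = E, C[2] = 2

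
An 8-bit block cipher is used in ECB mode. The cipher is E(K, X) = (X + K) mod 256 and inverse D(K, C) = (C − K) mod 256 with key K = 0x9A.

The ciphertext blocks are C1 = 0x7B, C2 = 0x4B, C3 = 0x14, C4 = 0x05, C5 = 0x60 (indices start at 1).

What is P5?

ECB decryption: P_i = D(K, C_i).
P5: D(K, 0x60) = 0xC6.

P5 = 0xC6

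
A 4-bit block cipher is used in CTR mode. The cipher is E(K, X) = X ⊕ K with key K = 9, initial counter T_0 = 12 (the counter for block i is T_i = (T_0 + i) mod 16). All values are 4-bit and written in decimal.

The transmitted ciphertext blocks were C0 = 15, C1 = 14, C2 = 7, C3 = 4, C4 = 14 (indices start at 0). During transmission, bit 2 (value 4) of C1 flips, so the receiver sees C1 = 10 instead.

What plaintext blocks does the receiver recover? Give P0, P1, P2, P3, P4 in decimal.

P0 = 10, P1 = 14, P2 = 0, P3 = 2, P4 = 7

CTR decryption: S_i = E(K, T_i) where T_i is the counter for block i; P_i = C_i ⊕ S_i.
Only C1 changed, to 10. In CTR, a change in C_i flips the same bit in P_i only; the keystream is unaffected. Decrypting the received ciphertext:
P0: T = 12, S = E(K, T) = 5; 15 ⊕ 5 = 10.
P1: T = 13, S = E(K, T) = 4; 10 ⊕ 4 = 14.
P2: T = 14, S = E(K, T) = 7; 7 ⊕ 7 = 0.
P3: T = 15, S = E(K, T) = 6; 4 ⊕ 6 = 2.
P4: T = 0, S = E(K, T) = 9; 14 ⊕ 9 = 7.
Blocks that differ from the original plaintext: P1.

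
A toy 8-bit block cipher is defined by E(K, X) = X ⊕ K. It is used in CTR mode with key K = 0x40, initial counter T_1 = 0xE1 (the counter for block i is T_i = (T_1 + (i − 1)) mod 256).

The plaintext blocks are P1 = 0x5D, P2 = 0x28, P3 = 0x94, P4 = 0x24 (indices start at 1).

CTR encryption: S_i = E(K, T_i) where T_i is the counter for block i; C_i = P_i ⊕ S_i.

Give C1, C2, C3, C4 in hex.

C1: T = 0xE1, S = E(K, T) = 0xA1; 0x5D ⊕ 0xA1 = 0xFC.
C2: T = 0xE2, S = E(K, T) = 0xA2; 0x28 ⊕ 0xA2 = 0x8A.
C3: T = 0xE3, S = E(K, T) = 0xA3; 0x94 ⊕ 0xA3 = 0x37.
C4: T = 0xE4, S = E(K, T) = 0xA4; 0x24 ⊕ 0xA4 = 0x80.

C1 = 0xFC, C2 = 0x8A, C3 = 0x37, C4 = 0x80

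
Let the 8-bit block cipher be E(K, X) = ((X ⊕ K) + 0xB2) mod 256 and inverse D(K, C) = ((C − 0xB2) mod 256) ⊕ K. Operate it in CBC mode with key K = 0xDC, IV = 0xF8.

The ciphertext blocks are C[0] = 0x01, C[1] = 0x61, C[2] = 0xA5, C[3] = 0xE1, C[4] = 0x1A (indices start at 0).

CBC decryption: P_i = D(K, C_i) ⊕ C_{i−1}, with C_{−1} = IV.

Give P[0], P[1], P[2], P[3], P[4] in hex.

P[0] = 0x6B, P[1] = 0x72, P[2] = 0x4E, P[3] = 0x56, P[4] = 0x55

P[0]: D(K, 0x01) = 0x93; 0x93 ⊕ 0xF8 = 0x6B.
P[1]: D(K, 0x61) = 0x73; 0x73 ⊕ 0x01 = 0x72.
P[2]: D(K, 0xA5) = 0x2F; 0x2F ⊕ 0x61 = 0x4E.
P[3]: D(K, 0xE1) = 0xF3; 0xF3 ⊕ 0xA5 = 0x56.
P[4]: D(K, 0x1A) = 0xB4; 0xB4 ⊕ 0xE1 = 0x55.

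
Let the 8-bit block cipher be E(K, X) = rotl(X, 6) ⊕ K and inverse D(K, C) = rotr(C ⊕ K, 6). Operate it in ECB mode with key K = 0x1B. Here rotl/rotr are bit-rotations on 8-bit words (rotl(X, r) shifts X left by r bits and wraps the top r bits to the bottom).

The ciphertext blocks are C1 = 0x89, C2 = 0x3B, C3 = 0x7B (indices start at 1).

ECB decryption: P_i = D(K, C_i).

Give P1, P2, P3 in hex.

P1: D(K, 0x89) = 0x4A.
P2: D(K, 0x3B) = 0x80.
P3: D(K, 0x7B) = 0x81.

P1 = 0x4A, P2 = 0x80, P3 = 0x81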